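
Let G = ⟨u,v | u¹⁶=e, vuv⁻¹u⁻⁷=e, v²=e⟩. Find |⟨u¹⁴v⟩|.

|⟨u¹⁴v⟩| equals the order of u¹⁴v. Compute successive powers until reaching e:
  (u¹⁴v)¹ = u¹⁴v, (u¹⁴v)² = e.
The smallest positive k with (u¹⁴v)ᵏ = e is 2, so |⟨u¹⁴v⟩| = 2.

Answer: 2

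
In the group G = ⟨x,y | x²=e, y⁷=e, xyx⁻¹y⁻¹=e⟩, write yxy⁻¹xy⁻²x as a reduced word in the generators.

Multiply left to right, reducing at each step:
  y · x = xy
  (xy) · y⁻¹ = x
  x · x = e
  e · y⁻² = y⁵
  (y⁵) · x = xy⁵

Answer: xy⁵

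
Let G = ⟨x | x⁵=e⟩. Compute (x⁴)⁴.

Compute successive powers of (x⁴), reducing at each step:
  (x⁴)²: (x⁴) · x⁴ = x³
  (x⁴)³: (x³) · x⁴ = x²
  (x⁴)⁴: (x²) · x⁴ = x

Answer: x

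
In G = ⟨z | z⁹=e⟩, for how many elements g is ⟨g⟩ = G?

G is cyclic of order 9. An element generates G iff its order is 9, and a cyclic group of order 9 has exactly φ(9) = 6 such elements.

Answer: 6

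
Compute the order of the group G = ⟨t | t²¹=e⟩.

G is generated by a single element, so G is cyclic. The relator gives t²¹ = e and no smaller power is forced to be e, so the 21 powers {e, t, t², t³, t⁴, t⁵, t⁶, t⁷, t⁸, t⁹, t²⁰, t¹², t¹³, t¹¹, t¹⁰, t¹⁴, t¹⁵, t¹⁶, t¹⁷, t¹⁸, t¹⁹} are distinct. Hence |G| = 21.

Answer: 21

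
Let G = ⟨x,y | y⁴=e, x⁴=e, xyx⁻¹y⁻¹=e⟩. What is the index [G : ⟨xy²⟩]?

First find ord(xy²) by computing successive powers:
  (xy²)¹ = xy², (xy²)² = x², (xy²)³ = x³y², (xy²)⁴ = e.
So |⟨xy²⟩| = ord(xy²) = 4. With |G| = 16, by Lagrange [G : ⟨xy²⟩] = 16/4 = 4.

Answer: 4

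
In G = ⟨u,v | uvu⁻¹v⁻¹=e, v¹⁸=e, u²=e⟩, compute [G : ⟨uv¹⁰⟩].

First find ord(uv¹⁰) by computing successive powers:
  (uv¹⁰)¹ = uv¹⁰, (uv¹⁰)² = v², (uv¹⁰)³ = uv¹², (uv¹⁰)⁴ = v⁴, (uv¹⁰)⁵ = uv¹⁴, (uv¹⁰)⁶ = v⁶, (uv¹⁰)⁷ = uv¹⁶, (uv¹⁰)⁸ = v⁸, (uv¹⁰)⁹ = u, (uv¹⁰)¹⁰ = v¹⁰, (uv¹⁰)¹¹ = uv², (uv¹⁰)¹² = v¹², (uv¹⁰)¹³ = uv⁴, (uv¹⁰)¹⁴ = v¹⁴, (uv¹⁰)¹⁵ = uv⁶, (uv¹⁰)¹⁶ = v¹⁶, (uv¹⁰)¹⁷ = uv⁸, (uv¹⁰)¹⁸ = e.
So |⟨uv¹⁰⟩| = ord(uv¹⁰) = 18. With |G| = 36, by Lagrange [G : ⟨uv¹⁰⟩] = 36/18 = 2.

Answer: 2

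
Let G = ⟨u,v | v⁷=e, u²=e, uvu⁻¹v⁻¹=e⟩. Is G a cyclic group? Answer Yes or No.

|G| = 14. The element uv has order 14 (its powers give 14 distinct elements), so ⟨uv⟩ = G and G is cyclic.

Answer: Yes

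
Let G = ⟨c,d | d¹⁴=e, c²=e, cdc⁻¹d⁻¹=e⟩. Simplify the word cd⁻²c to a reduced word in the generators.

Multiply left to right, reducing at each step:
  c · d⁻² = cd¹²
  (cd¹²) · c = d¹²

Answer: d¹²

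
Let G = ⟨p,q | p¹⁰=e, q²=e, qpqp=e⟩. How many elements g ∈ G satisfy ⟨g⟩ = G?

⟨g⟩ = G would require ord(g) = |G| = 20, but the maximum element order in G is 10 < 20. So G is not cyclic and no single element generates it: the count is 0.

Answer: 0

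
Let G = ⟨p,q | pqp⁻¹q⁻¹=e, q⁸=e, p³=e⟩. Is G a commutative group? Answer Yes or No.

Each pair of generators commutes: p·q = pq = q·p. Since the generators pairwise commute, every element of G commutes with every other, so G is abelian.

Answer: Yes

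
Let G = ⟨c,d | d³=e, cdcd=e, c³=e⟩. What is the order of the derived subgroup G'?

G' = [G, G] is generated by all commutators. The generator-pair commutators are: [c, d] = cd²c.
The subgroup they normally generate is {e, cd, c²d², cd²c}, of order 4.
Check: |G/G'| = 12/4 = 3 is the order of the abelianisation.

Answer: 4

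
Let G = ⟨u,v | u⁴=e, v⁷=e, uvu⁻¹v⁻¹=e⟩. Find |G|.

Enumerate words in the generators, reducing via the relations: the distinct elements are
  {e, u, v, uv, u², u³, v², v³, v⁴, v⁵, v⁶, uv², uv³, uv⁴, uv⁵, uv⁶, u²v, u³v, u²v², u²v³, u²v⁴, u²v⁵, u²v⁶, u³v², u³v³, u³v⁴, u³v⁵, u³v⁶}.
No further products give new elements, so |G| = 28.

Answer: 28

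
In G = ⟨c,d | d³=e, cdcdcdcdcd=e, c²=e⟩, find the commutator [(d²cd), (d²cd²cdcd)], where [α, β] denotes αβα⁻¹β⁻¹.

[(d²cd), (d²cd²cdcd)] = (d²cd)·(d²cd²cdcd)·(d²cd)⁻¹·(d²cd²cdcd)⁻¹.
  (d²cd) · (d²cd²cdcd) = cd²cd²c
  (cd²cd²c) · (d²cd) = dcd²
  (dcd²) · (d²cd²cdcd) = cd²cdcd²c

Answer: cd²cdcd²c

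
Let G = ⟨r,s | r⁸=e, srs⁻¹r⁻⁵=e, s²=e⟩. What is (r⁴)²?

Compute successive powers of (r⁴), reducing at each step:
  (r⁴)²: (r⁴) · r⁴ = e

Answer: e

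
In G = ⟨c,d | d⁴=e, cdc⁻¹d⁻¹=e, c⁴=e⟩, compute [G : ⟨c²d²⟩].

First find ord(c²d²) by computing successive powers:
  (c²d²)¹ = c²d², (c²d²)² = e.
So |⟨c²d²⟩| = ord(c²d²) = 2. With |G| = 16, by Lagrange [G : ⟨c²d²⟩] = 16/2 = 8.

Answer: 8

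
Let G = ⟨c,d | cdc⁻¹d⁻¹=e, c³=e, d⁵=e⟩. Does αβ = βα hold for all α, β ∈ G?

Each pair of generators commutes: c·d = cd = d·c. Since the generators pairwise commute, every element of G commutes with every other, so G is abelian.

Answer: Yes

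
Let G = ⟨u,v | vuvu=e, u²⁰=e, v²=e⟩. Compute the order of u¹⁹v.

Compute successive powers until reaching e:
  (u¹⁹v)¹ = u¹⁹v, (u¹⁹v)² = e.
The smallest positive k with (u¹⁹v)ᵏ = e is 2.

Answer: 2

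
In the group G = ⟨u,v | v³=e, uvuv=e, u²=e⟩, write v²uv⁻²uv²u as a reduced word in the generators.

Multiply left to right, reducing at each step:
  (v²) · u = uv
  (uv) · v⁻² = uv²
  (uv²) · u = v
  v · v² = e
  e · u = u

Answer: u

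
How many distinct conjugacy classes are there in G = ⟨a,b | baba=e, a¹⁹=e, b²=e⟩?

The conjugacy classes (representative and size) are:
  [e] (size 1), [a¹⁸] (size 2), [a²] (size 2), [a¹⁶] (size 2), [a⁴] (size 2), [a¹⁴] (size 2), [a¹³] (size 2), [a¹²] (size 2), [a⁸] (size 2), [a⁹] (size 2), [b] (size 19).
Class equation: 1 + 2 + 2 + 2 + 2 + 2 + 2 + 2 + 2 + 2 + 19 = 38 = |G|. So G has 11 conjugacy classes.

Answer: 11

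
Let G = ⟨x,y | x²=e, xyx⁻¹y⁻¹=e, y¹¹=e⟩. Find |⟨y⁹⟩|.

|⟨y⁹⟩| equals the order of y⁹. Compute successive powers until reaching e:
  (y⁹)¹ = y⁹, (y⁹)² = y⁷, (y⁹)³ = y⁵, (y⁹)⁴ = y³, (y⁹)⁵ = y, (y⁹)⁶ = y¹⁰, (y⁹)⁷ = y⁸, (y⁹)⁸ = y⁶, (y⁹)⁹ = y⁴, (y⁹)¹⁰ = y², (y⁹)¹¹ = e.
The smallest positive k with (y⁹)ᵏ = e is 11, so |⟨y⁹⟩| = 11.

Answer: 11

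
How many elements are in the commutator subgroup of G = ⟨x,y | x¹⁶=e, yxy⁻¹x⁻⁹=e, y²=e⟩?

G' = [G, G] is generated by all commutators. The generator-pair commutators are: [x, y] = x⁸.
The subgroup they normally generate is {e, x⁸}, of order 2.
Check: |G/G'| = 32/2 = 16 is the order of the abelianisation.

Answer: 2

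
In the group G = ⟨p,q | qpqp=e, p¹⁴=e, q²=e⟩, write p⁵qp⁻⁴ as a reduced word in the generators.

Multiply left to right, reducing at each step:
  (p⁵) · q = p⁵q
  (p⁵q) · p⁻⁴ = p⁹q

Answer: p⁹q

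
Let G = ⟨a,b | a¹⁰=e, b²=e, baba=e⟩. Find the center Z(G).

An element z ∈ Z(G) iff z commutes with every generator.
For example a⁵ is central: (a⁵)·a = a⁶ = a·(a⁵); (a⁵)·b = a⁵b = b·(a⁵).
Whereas a ∉ Z(G) since a·b = ab ≠ a⁹b = b·a.
Checking each of the 20 elements this way gives Z(G) = {e, a⁵}, of order 2.

Answer: {e, a⁵}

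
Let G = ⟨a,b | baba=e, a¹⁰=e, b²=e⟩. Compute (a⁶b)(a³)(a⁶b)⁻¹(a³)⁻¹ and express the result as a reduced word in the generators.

[(a⁶b), (a³)] = (a⁶b)·(a³)·(a⁶b)⁻¹·(a³)⁻¹.
  (a⁶b) · (a³) = a³b
  (a³b) · (a⁶b) = a⁷
  (a⁷) · (a⁷) = a⁴

Answer: a⁴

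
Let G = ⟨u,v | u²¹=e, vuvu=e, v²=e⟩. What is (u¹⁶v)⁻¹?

The order of (u¹⁶v) is 2 (smallest k with (u¹⁶v)ᵏ = e), so (u¹⁶v)⁻¹ = (u¹⁶v)¹ = u¹⁶v.
Check: (u¹⁶v) · (u¹⁶v) → (u¹⁶v) · u¹⁶ = v;   v · v = e, giving e as required.

Answer: u¹⁶v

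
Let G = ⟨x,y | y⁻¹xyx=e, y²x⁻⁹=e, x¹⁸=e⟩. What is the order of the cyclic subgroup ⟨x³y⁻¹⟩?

|⟨x³y⁻¹⟩| equals the order of x³y⁻¹. Compute successive powers until reaching e:
  (x³y⁻¹)¹ = x³y⁻¹, (x³y⁻¹)² = x⁹, (x³y⁻¹)³ = x³y, (x³y⁻¹)⁴ = e.
The smallest positive k with (x³y⁻¹)ᵏ = e is 4, so |⟨x³y⁻¹⟩| = 4.

Answer: 4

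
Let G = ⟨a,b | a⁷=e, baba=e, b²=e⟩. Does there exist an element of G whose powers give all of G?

Every cyclic group is abelian. But a·b = ab while b·a = a⁶b, so a·b ≠ b·a and G is not abelian. Hence G is not cyclic.

Answer: No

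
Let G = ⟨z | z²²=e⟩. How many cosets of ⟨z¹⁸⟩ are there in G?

First find ord(z¹⁸) by computing successive powers:
  (z¹⁸)¹ = z¹⁸, (z¹⁸)² = z¹⁴, (z¹⁸)³ = z¹⁰, (z¹⁸)⁴ = z⁶, (z¹⁸)⁵ = z², (z¹⁸)⁶ = z²⁰, (z¹⁸)⁷ = z¹⁶, (z¹⁸)⁸ = z¹², (z¹⁸)⁹ = z⁸, (z¹⁸)¹⁰ = z⁴, (z¹⁸)¹¹ = e.
So |⟨z¹⁸⟩| = ord(z¹⁸) = 11. With |G| = 22, by Lagrange [G : ⟨z¹⁸⟩] = 22/11 = 2.

Answer: 2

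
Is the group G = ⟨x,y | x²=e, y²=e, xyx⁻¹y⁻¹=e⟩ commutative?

Each pair of generators commutes: x·y = xy = y·x. Since the generators pairwise commute, every element of G commutes with every other, so G is abelian.

Answer: Yes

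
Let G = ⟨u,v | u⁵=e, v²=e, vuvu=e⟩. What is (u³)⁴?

Compute successive powers of (u³), reducing at each step:
  (u³)²: (u³) · u³ = u
  (u³)³: u · u³ = u⁴
  (u³)⁴: (u⁴) · u³ = u²

Answer: u²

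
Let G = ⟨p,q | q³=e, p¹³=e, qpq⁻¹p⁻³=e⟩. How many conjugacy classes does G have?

The conjugacy classes (representative and size) are:
  [e] (size 1), [p] (size 3), [p⁵] (size 3), [p¹⁰] (size 3), [p⁸] (size 3), [p¹⁰q] (size 13), [p⁷q²] (size 13).
Class equation: 1 + 3 + 3 + 3 + 3 + 13 + 13 = 39 = |G|. So G has 7 conjugacy classes.

Answer: 7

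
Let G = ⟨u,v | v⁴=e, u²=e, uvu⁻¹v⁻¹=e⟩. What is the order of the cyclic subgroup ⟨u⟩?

|⟨u⟩| equals the order of u. Compute successive powers until reaching e:
  u¹ = u, u² = e.
The smallest positive k with uᵏ = e is 2, so |⟨u⟩| = 2.

Answer: 2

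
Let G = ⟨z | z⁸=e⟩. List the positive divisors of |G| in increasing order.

|G| = 8 = 2³. By Lagrange's theorem the order of any subgroup divides 8; the divisors of 8 are 1, 2, 4, 8.

Answer: 1, 2, 4, 8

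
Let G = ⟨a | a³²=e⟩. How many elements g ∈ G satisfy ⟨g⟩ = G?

G is cyclic of order 32. An element generates G iff its order is 32, and a cyclic group of order 32 has exactly φ(32) = 16 such elements.

Answer: 16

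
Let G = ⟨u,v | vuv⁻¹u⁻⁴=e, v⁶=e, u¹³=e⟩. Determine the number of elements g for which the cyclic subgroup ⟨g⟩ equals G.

⟨g⟩ = G would require ord(g) = |G| = 78, but the maximum element order in G is 13 < 78. So G is not cyclic and no single element generates it: the count is 0.

Answer: 0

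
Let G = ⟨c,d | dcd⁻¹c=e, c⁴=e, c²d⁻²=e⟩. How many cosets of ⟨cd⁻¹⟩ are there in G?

First find ord(cd⁻¹) by computing successive powers:
  (cd⁻¹)¹ = cd⁻¹, (cd⁻¹)² = c², (cd⁻¹)³ = cd, (cd⁻¹)⁴ = e.
So |⟨cd⁻¹⟩| = ord(cd⁻¹) = 4. With |G| = 8, by Lagrange [G : ⟨cd⁻¹⟩] = 8/4 = 2.

Answer: 2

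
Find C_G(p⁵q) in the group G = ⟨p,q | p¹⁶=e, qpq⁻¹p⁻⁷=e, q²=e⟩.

⟨p⁵q⟩ ⊆ C_G(p⁵q) since powers of p⁵q commute with p⁵q; so |C_G(p⁵q)| ≥ |⟨p⁵q⟩| = 4.
By orbit–stabilizer, |C_G(p⁵q)| = |G| / |conj. class of p⁵q| = 32 / 8 = 4.
The 4 elements commuting with p⁵q are {e, p⁸, p⁵q, p¹³q}.

Answer: {e, p⁸, p⁵q, p¹³q}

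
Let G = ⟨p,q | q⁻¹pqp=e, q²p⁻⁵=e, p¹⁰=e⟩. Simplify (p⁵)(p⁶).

Compute (p⁵) · (p⁶) by multiplying left to right and reducing via the relations at each step:
  (p⁵) · p⁶ = p

Answer: p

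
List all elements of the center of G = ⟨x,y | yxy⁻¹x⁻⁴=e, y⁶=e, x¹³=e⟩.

An element z ∈ Z(G) iff z commutes with every generator.
For example e is central: e·x = x = x·e; e·y = y = y·e.
Whereas x ∉ Z(G) since x·y = xy ≠ x⁴y = y·x.
Checking each of the 78 elements this way gives Z(G) = {e}, of order 1.

Answer: {e}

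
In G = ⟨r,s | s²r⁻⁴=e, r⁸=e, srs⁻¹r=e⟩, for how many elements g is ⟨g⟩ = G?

⟨g⟩ = G would require ord(g) = |G| = 16, but the maximum element order in G is 8 < 16. So G is not cyclic and no single element generates it: the count is 0.

Answer: 0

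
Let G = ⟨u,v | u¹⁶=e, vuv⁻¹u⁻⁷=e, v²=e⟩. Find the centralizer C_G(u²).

⟨u²⟩ ⊆ C_G(u²) since powers of u² commute with u²; so |C_G(u²)| ≥ |⟨u²⟩| = 8.
By orbit–stabilizer, |C_G(u²)| = |G| / |conj. class of u²| = 32 / 2 = 16.
The 16 elements commuting with u² are {e, u, u², u³, u⁴, u⁵, u⁶, u⁷, u⁸, u⁹, u¹⁰, u¹¹, u¹², u¹³, u¹⁴, u¹⁵}.

Answer: {e, u, u², u³, u⁴, u⁵, u⁶, u⁷, u⁸, u⁹, u¹⁰, u¹¹, u¹², u¹³, u¹⁴, u¹⁵}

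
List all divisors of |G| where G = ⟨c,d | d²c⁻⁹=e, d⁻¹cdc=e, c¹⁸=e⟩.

|G| = 36 = 2² · 3². By Lagrange's theorem the order of any subgroup divides 36; the divisors of 36 are 1, 2, 3, 4, 6, 9, 12, 18, 36.

Answer: 1, 2, 3, 4, 6, 9, 12, 18, 36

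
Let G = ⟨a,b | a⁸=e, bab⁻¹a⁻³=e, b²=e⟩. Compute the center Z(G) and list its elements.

An element z ∈ Z(G) iff z commutes with every generator.
For example a⁴ is central: (a⁴)·a = a⁵ = a·(a⁴); (a⁴)·b = a⁴b = b·(a⁴).
Whereas a ∉ Z(G) since a·b = ab ≠ a³b = b·a.
Checking each of the 16 elements this way gives Z(G) = {e, a⁴}, of order 2.

Answer: {e, a⁴}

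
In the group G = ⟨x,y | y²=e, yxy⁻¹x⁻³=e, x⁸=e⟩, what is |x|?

Compute successive powers until reaching e:
  x¹ = x, x² = x², x³ = x³, x⁴ = x⁴, x⁵ = x⁵, x⁶ = x⁶, x⁷ = x⁷, x⁸ = e.
The smallest positive k with xᵏ = e is 8.

Answer: 8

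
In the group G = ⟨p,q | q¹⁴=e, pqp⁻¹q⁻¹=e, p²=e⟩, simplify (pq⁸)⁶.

Compute successive powers of (pq⁸), reducing at each step:
  (pq⁸)²: (pq⁸) · p = q⁸;   (q⁸) · q⁸ = q²
  (pq⁸)³: (q²) · p = pq²;   (pq²) · q⁸ = pq¹⁰
  (pq⁸)⁴: (pq¹⁰) · p = q¹⁰;   (q¹⁰) · q⁸ = q⁴
  (pq⁸)⁵: (q⁴) · p = pq⁴;   (pq⁴) · q⁸ = pq¹²
  (pq⁸)⁶: (pq¹²) · p = q¹²;   (q¹²) · q⁸ = q⁶

Answer: q⁶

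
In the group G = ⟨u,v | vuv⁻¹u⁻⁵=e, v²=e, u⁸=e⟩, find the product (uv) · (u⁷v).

Compute (uv) · (u⁷v) by multiplying left to right and reducing via the relations at each step:
  (uv) · u⁷ = u⁴v
  (u⁴v) · v = u⁴

Answer: u⁴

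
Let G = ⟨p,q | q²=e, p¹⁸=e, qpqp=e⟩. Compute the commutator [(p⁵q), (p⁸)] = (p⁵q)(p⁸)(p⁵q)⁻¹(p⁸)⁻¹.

[(p⁵q), (p⁸)] = (p⁵q)·(p⁸)·(p⁵q)⁻¹·(p⁸)⁻¹.
  (p⁵q) · (p⁸) = p¹⁵q
  (p¹⁵q) · (p⁵q) = p¹⁰
  (p¹⁰) · (p¹⁰) = p²

Answer: p²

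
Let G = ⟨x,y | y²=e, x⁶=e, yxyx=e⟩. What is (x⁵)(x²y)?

Compute (x⁵) · (x²y) by multiplying left to right and reducing via the relations at each step:
  (x⁵) · x² = x
  x · y = xy

Answer: xy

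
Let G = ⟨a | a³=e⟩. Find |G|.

G is generated by a single element, so G is cyclic. The relator gives a³ = e and no smaller power is forced to be e, so the 3 powers {a, e, a²} are distinct. Hence |G| = 3.

Answer: 3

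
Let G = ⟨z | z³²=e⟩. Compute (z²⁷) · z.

Compute (z²⁷) · z by multiplying left to right and reducing via the relations at each step:
  (z²⁷) · z = z²⁸

Answer: z²⁸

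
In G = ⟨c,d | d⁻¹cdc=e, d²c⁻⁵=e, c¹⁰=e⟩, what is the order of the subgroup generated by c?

|⟨c⟩| equals the order of c. Compute successive powers until reaching e:
  c¹ = c, c² = c², c³ = c³, c⁴ = c⁴, c⁵ = c⁵, c⁶ = c⁶, c⁷ = c⁷, c⁸ = c⁸, c⁹ = c⁹, c¹⁰ = e.
The smallest positive k with cᵏ = e is 10, so |⟨c⟩| = 10.

Answer: 10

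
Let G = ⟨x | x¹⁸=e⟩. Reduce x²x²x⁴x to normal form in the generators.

Multiply left to right, reducing at each step:
  (x²) · x² = x⁴
  (x⁴) · x⁴ = x⁸
  (x⁸) · x = x⁹

Answer: x⁹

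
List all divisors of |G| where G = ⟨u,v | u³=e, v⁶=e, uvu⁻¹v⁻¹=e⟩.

|G| = 18 = 2 · 3². By Lagrange's theorem the order of any subgroup divides 18; the divisors of 18 are 1, 2, 3, 6, 9, 18.

Answer: 1, 2, 3, 6, 9, 18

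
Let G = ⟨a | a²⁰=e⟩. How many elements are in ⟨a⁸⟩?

|⟨a⁸⟩| equals the order of a⁸. Compute successive powers until reaching e:
  (a⁸)¹ = a⁸, (a⁸)² = a¹⁶, (a⁸)³ = a⁴, (a⁸)⁴ = a¹², (a⁸)⁵ = e.
The smallest positive k with (a⁸)ᵏ = e is 5, so |⟨a⁸⟩| = 5.

Answer: 5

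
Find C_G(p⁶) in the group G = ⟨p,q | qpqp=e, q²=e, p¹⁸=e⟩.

⟨p⁶⟩ ⊆ C_G(p⁶) since powers of p⁶ commute with p⁶; so |C_G(p⁶)| ≥ |⟨p⁶⟩| = 3.
By orbit–stabilizer, |C_G(p⁶)| = |G| / |conj. class of p⁶| = 36 / 2 = 18.
The 18 elements commuting with p⁶ are {e, p, p², p³, p⁴, p⁵, p⁶, p⁷, p⁸, p⁹, p¹⁰, p¹¹, p¹², p¹³, p¹⁴, p¹⁵, p¹⁶, p¹⁷}.

Answer: {e, p, p², p³, p⁴, p⁵, p⁶, p⁷, p⁸, p⁹, p¹⁰, p¹¹, p¹², p¹³, p¹⁴, p¹⁵, p¹⁶, p¹⁷}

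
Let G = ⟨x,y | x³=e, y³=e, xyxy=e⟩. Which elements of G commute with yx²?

⟨yx²⟩ ⊆ C_G(yx²) since powers of yx² commute with yx²; so |C_G(yx²)| ≥ |⟨yx²⟩| = 3.
By orbit–stabilizer, |C_G(yx²)| = |G| / |conj. class of yx²| = 12 / 4 = 3.
The 3 elements commuting with yx² are {e, xy², yx²}.

Answer: {e, xy², yx²}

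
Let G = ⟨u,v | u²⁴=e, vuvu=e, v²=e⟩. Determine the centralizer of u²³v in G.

⟨u²³v⟩ ⊆ C_G(u²³v) since powers of u²³v commute with u²³v; so |C_G(u²³v)| ≥ |⟨u²³v⟩| = 2.
By orbit–stabilizer, |C_G(u²³v)| = |G| / |conj. class of u²³v| = 48 / 12 = 4.
The 4 elements commuting with u²³v are {e, u¹², u²³v, u¹¹v}.

Answer: {e, u¹², u²³v, u¹¹v}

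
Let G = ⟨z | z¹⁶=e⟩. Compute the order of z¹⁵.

Compute successive powers until reaching e:
  (z¹⁵)¹ = z¹⁵, (z¹⁵)² = z¹⁴, (z¹⁵)³ = z¹³, (z¹⁵)⁴ = z¹², (z¹⁵)⁵ = z¹¹, (z¹⁵)⁶ = z¹⁰, (z¹⁵)⁷ = z⁹, (z¹⁵)⁸ = z⁸, (z¹⁵)⁹ = z⁷, (z¹⁵)¹⁰ = z⁶, (z¹⁵)¹¹ = z⁵, (z¹⁵)¹² = z⁴, (z¹⁵)¹³ = z³, (z¹⁵)¹⁴ = z², (z¹⁵)¹⁵ = z, (z¹⁵)¹⁶ = e.
The smallest positive k with (z¹⁵)ᵏ = e is 16.

Answer: 16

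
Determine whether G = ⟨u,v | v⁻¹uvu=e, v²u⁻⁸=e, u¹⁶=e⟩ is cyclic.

Every cyclic group is abelian. But u·v = uv while v·u = u⁷v⁻¹, so u·v ≠ v·u and G is not abelian. Hence G is not cyclic.

Answer: No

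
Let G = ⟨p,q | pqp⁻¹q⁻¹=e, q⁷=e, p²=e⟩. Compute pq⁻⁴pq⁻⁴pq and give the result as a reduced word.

Multiply left to right, reducing at each step:
  p · q⁻⁴ = pq³
  (pq³) · p = q³
  (q³) · q⁻⁴ = q⁶
  (q⁶) · p = pq⁶
  (pq⁶) · q = p

Answer: p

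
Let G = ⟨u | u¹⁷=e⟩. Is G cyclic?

|G| = 17. The element u has order 17 (its powers give 17 distinct elements), so ⟨u⟩ = G and G is cyclic.

Answer: Yes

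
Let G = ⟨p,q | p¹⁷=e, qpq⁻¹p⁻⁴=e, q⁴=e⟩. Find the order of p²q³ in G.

Compute successive powers until reaching e:
  (p²q³)¹ = p²q³, (p²q³)² = p¹¹q², (p²q³)³ = p⁹q, (p²q³)⁴ = e.
The smallest positive k with (p²q³)ᵏ = e is 4.

Answer: 4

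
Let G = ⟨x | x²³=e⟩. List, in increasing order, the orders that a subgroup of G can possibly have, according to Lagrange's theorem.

|G| = 23 = 23. By Lagrange's theorem the order of any subgroup divides 23; the divisors of 23 are 1, 23.

Answer: 1, 23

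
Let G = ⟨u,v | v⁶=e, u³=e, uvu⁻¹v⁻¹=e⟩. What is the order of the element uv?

Compute successive powers until reaching e:
  (uv)¹ = uv, (uv)² = u²v², (uv)³ = v³, (uv)⁴ = uv⁴, (uv)⁵ = u²v⁵, (uv)⁶ = e.
The smallest positive k with (uv)ᵏ = e is 6.

Answer: 6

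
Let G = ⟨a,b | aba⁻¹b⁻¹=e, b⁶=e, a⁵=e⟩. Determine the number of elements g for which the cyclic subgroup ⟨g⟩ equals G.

G is cyclic of order 30. An element generates G iff its order is 30, and a cyclic group of order 30 has exactly φ(30) = 8 such elements.

Answer: 8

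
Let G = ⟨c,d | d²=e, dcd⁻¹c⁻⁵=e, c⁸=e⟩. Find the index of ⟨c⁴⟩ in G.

First find ord(c⁴) by computing successive powers:
  (c⁴)¹ = c⁴, (c⁴)² = e.
So |⟨c⁴⟩| = ord(c⁴) = 2. With |G| = 16, by Lagrange [G : ⟨c⁴⟩] = 16/2 = 8.

Answer: 8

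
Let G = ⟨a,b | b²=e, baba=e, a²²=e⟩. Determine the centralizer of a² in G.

⟨a²⟩ ⊆ C_G(a²) since powers of a² commute with a²; so |C_G(a²)| ≥ |⟨a²⟩| = 11.
By orbit–stabilizer, |C_G(a²)| = |G| / |conj. class of a²| = 44 / 2 = 22.
The 22 elements commuting with a² are {e, a, a², a³, a⁴, a⁵, a⁶, a⁷, a⁸, a⁹, a¹⁰, a¹¹, a¹², a¹³, a¹⁴, a¹⁵, a¹⁶, a¹⁷, a¹⁸, a¹⁹, a²⁰, a²¹}.

Answer: {e, a, a², a³, a⁴, a⁵, a⁶, a⁷, a⁸, a⁹, a¹⁰, a¹¹, a¹², a¹³, a¹⁴, a¹⁵, a¹⁶, a¹⁷, a¹⁸, a¹⁹, a²⁰, a²¹}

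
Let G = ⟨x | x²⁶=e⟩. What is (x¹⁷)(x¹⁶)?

Compute (x¹⁷) · (x¹⁶) by multiplying left to right and reducing via the relations at each step:
  (x¹⁷) · x¹⁶ = x⁷

Answer: x⁷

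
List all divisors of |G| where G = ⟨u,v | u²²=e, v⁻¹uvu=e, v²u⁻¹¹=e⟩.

|G| = 44 = 2² · 11. By Lagrange's theorem the order of any subgroup divides 44; the divisors of 44 are 1, 2, 4, 11, 22, 44.

Answer: 1, 2, 4, 11, 22, 44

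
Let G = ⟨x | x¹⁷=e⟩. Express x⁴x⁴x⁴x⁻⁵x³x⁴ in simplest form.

Multiply left to right, reducing at each step:
  (x⁴) · x⁴ = x⁸
  (x⁸) · x⁴ = x¹²
  (x¹²) · x⁻⁵ = x⁷
  (x⁷) · x³ = x¹⁰
  (x¹⁰) · x⁴ = x¹⁴

Answer: x¹⁴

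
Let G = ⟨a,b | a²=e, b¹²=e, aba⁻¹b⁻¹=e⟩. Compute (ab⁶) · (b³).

Compute (ab⁶) · (b³) by multiplying left to right and reducing via the relations at each step:
  (ab⁶) · b³ = ab⁹

Answer: ab⁹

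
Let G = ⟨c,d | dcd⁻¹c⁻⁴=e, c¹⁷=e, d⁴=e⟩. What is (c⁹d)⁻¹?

The order of (c⁹d) is 4 (smallest k with (c⁹d)ᵏ = e), so (c⁹d)⁻¹ = (c⁹d)³ = c²d³.
Check: (c⁹d) · (c²d³) → (c⁹d) · c² = d;   d · d³ = e, giving e as required.

Answer: c²d³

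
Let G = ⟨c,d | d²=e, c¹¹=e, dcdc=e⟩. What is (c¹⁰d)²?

Compute successive powers of (c¹⁰d), reducing at each step:
  (c¹⁰d)²: (c¹⁰d) · c¹⁰ = d;   d · d = e

Answer: e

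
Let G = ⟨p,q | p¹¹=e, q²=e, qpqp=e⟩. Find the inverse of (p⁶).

The order of (p⁶) is 11 (smallest k with (p⁶)ᵏ = e), so (p⁶)⁻¹ = (p⁶)¹⁰ = p⁵.
Check: (p⁶) · (p⁵) → (p⁶) · p⁵ = e, giving e as required.

Answer: p⁵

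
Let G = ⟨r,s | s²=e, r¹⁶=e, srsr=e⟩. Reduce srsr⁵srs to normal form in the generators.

Multiply left to right, reducing at each step:
  s · r = r¹⁵s
  (r¹⁵s) · s = r¹⁵
  (r¹⁵) · r⁵ = r⁴
  (r⁴) · s = r⁴s
  (r⁴s) · r = r³s
  (r³s) · s = r³

Answer: r³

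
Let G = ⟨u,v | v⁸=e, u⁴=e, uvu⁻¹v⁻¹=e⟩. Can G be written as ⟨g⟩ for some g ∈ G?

|G| = 32, but the maximum element order in G is 8 < 32. No single element generates all of G, so G is not cyclic.

Answer: No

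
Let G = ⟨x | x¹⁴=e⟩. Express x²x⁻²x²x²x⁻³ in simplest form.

Multiply left to right, reducing at each step:
  (x²) · x⁻² = e
  e · x² = x²
  (x²) · x² = x⁴
  (x⁴) · x⁻³ = x

Answer: x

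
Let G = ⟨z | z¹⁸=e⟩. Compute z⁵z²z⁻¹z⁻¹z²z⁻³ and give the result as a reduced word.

Multiply left to right, reducing at each step:
  (z⁵) · z² = z⁷
  (z⁷) · z⁻¹ = z⁶
  (z⁶) · z⁻¹ = z⁵
  (z⁵) · z² = z⁷
  (z⁷) · z⁻³ = z⁴

Answer: z⁴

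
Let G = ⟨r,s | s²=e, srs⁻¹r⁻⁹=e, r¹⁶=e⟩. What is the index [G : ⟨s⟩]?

First find ord(s) by computing successive powers:
  s¹ = s, s² = e.
So |⟨s⟩| = ord(s) = 2. With |G| = 32, by Lagrange [G : ⟨s⟩] = 32/2 = 16.

Answer: 16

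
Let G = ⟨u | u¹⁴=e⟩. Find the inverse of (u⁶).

The order of (u⁶) is 7 (smallest k with (u⁶)ᵏ = e), so (u⁶)⁻¹ = (u⁶)⁶ = u⁸.
Check: (u⁶) · (u⁸) → (u⁶) · u⁸ = e, giving e as required.

Answer: u⁸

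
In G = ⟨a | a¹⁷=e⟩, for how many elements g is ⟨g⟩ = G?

G is cyclic of order 17. An element generates G iff its order is 17, and a cyclic group of order 17 has exactly φ(17) = 16 such elements.

Answer: 16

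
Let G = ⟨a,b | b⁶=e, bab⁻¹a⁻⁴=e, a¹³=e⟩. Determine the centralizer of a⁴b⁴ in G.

⟨a⁴b⁴⟩ ⊆ C_G(a⁴b⁴) since powers of a⁴b⁴ commute with a⁴b⁴; so |C_G(a⁴b⁴)| ≥ |⟨a⁴b⁴⟩| = 3.
By orbit–stabilizer, |C_G(a⁴b⁴)| = |G| / |conj. class of a⁴b⁴| = 78 / 13 = 6.
The 6 elements commuting with a⁴b⁴ are {e, ab², a⁴b⁴, a⁸b, a¹¹b⁵, a¹²b³}.

Answer: {e, ab², a⁴b⁴, a⁸b, a¹¹b⁵, a¹²b³}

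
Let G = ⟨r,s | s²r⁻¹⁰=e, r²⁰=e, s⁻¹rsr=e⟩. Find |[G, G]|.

G' = [G, G] is generated by all commutators. The generator-pair commutators are: [r, s] = r².
The subgroup they normally generate is {e, r², r⁴, r⁶, r⁸, r¹⁰, r¹², r¹⁴, r¹⁶, r¹⁸}, of order 10.
Check: |G/G'| = 40/10 = 4 is the order of the abelianisation.

Answer: 10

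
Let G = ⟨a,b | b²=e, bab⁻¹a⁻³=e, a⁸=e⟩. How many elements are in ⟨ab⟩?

|⟨ab⟩| equals the order of ab. Compute successive powers until reaching e:
  (ab)¹ = ab, (ab)² = a⁴, (ab)³ = a⁵b, (ab)⁴ = e.
The smallest positive k with (ab)ᵏ = e is 4, so |⟨ab⟩| = 4.

Answer: 4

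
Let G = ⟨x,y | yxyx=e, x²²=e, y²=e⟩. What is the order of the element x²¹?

Compute successive powers until reaching e:
  (x²¹)¹ = x²¹, (x²¹)² = x²⁰, (x²¹)³ = x¹⁹, (x²¹)⁴ = x¹⁸, (x²¹)⁵ = x¹⁷, (x²¹)⁶ = x¹⁶, (x²¹)⁷ = x¹⁵, (x²¹)⁸ = x¹⁴, (x²¹)⁹ = x¹³, (x²¹)¹⁰ = x¹², (x²¹)¹¹ = x¹¹, (x²¹)¹² = x¹⁰, (x²¹)¹³ = x⁹, (x²¹)¹⁴ = x⁸, (x²¹)¹⁵ = x⁷, (x²¹)¹⁶ = x⁶, (x²¹)¹⁷ = x⁵, (x²¹)¹⁸ = x⁴, (x²¹)¹⁹ = x³, (x²¹)²⁰ = x², (x²¹)²¹ = x, (x²¹)²² = e.
The smallest positive k with (x²¹)ᵏ = e is 22.

Answer: 22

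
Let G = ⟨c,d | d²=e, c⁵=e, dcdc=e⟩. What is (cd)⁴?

Compute successive powers of (cd), reducing at each step:
  (cd)²: (cd) · c = d;   d · d = e
  (cd)³: e · c = c;   c · d = cd
  (cd)⁴: (cd) · c = d;   d · d = e

Answer: e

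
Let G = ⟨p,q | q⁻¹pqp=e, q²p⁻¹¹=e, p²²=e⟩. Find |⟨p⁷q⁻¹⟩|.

|⟨p⁷q⁻¹⟩| equals the order of p⁷q⁻¹. Compute successive powers until reaching e:
  (p⁷q⁻¹)¹ = p⁷q⁻¹, (p⁷q⁻¹)² = p¹¹, (p⁷q⁻¹)³ = p⁷q, (p⁷q⁻¹)⁴ = e.
The smallest positive k with (p⁷q⁻¹)ᵏ = e is 4, so |⟨p⁷q⁻¹⟩| = 4.

Answer: 4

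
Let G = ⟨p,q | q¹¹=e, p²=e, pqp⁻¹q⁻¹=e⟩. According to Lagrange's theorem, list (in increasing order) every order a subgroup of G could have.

|G| = 22 = 2 · 11. By Lagrange's theorem the order of any subgroup divides 22; the divisors of 22 are 1, 2, 11, 22.

Answer: 1, 2, 11, 22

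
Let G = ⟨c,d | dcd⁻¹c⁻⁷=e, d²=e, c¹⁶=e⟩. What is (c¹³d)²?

Compute successive powers of (c¹³d), reducing at each step:
  (c¹³d)²: (c¹³d) · c¹³ = c⁸d;   (c⁸d) · d = c⁸

Answer: c⁸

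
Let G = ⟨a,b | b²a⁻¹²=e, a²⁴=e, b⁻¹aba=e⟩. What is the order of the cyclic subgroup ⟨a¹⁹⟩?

|⟨a¹⁹⟩| equals the order of a¹⁹. Compute successive powers until reaching e:
  (a¹⁹)¹ = a¹⁹, (a¹⁹)² = a¹⁴, (a¹⁹)³ = a⁹, (a¹⁹)⁴ = a⁴, (a¹⁹)⁵ = a²³, (a¹⁹)⁶ = a¹⁸, (a¹⁹)⁷ = a¹³, (a¹⁹)⁸ = a⁸, (a¹⁹)⁹ = a³, (a¹⁹)¹⁰ = a²², (a¹⁹)¹¹ = a¹⁷, (a¹⁹)¹² = a¹², (a¹⁹)¹³ = a⁷, (a¹⁹)¹⁴ = a², (a¹⁹)¹⁵ = a²¹, (a¹⁹)¹⁶ = a¹⁶, (a¹⁹)¹⁷ = a¹¹, (a¹⁹)¹⁸ = a⁶, (a¹⁹)¹⁹ = a, (a¹⁹)²⁰ = a²⁰, (a¹⁹)²¹ = a¹⁵, (a¹⁹)²² = a¹⁰, (a¹⁹)²³ = a⁵, (a¹⁹)²⁴ = e.
The smallest positive k with (a¹⁹)ᵏ = e is 24, so |⟨a¹⁹⟩| = 24.

Answer: 24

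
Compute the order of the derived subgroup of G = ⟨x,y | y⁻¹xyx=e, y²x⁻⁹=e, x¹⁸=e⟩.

G' = [G, G] is generated by all commutators. The generator-pair commutators are: [x, y] = x².
The subgroup they normally generate is {e, x², x⁴, x⁶, x⁸, x¹⁰, x¹², x¹⁴, x¹⁶}, of order 9.
Check: |G/G'| = 36/9 = 4 is the order of the abelianisation.

Answer: 9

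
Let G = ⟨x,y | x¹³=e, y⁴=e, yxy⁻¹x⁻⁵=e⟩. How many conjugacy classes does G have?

The conjugacy classes (representative and size) are:
  [e] (size 1), [x] (size 4), [x²] (size 4), [x⁹] (size 4), [x¹²y] (size 13), [x⁴y²] (size 13), [x¹²y³] (size 13).
Class equation: 1 + 4 + 4 + 4 + 13 + 13 + 13 = 52 = |G|. So G has 7 conjugacy classes.

Answer: 7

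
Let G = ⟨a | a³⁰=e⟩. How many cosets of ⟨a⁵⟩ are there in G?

First find ord(a⁵) by computing successive powers:
  (a⁵)¹ = a⁵, (a⁵)² = a¹⁰, (a⁵)³ = a¹⁵, (a⁵)⁴ = a²⁰, (a⁵)⁵ = a²⁵, (a⁵)⁶ = e.
So |⟨a⁵⟩| = ord(a⁵) = 6. With |G| = 30, by Lagrange [G : ⟨a⁵⟩] = 30/6 = 5.

Answer: 5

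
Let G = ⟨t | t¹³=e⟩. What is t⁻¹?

The order of t is 13 (smallest k with tᵏ = e), so t⁻¹ = t¹² = t¹².
Check: t · (t¹²) → t · t¹² = e, giving e as required.

Answer: t¹²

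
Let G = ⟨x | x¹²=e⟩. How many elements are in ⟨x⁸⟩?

|⟨x⁸⟩| equals the order of x⁸. Compute successive powers until reaching e:
  (x⁸)¹ = x⁸, (x⁸)² = x⁴, (x⁸)³ = e.
The smallest positive k with (x⁸)ᵏ = e is 3, so |⟨x⁸⟩| = 3.

Answer: 3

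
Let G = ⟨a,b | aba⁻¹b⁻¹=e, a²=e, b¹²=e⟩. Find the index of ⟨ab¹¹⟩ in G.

First find ord(ab¹¹) by computing successive powers:
  (ab¹¹)¹ = ab¹¹, (ab¹¹)² = b¹⁰, (ab¹¹)³ = ab⁹, (ab¹¹)⁴ = b⁸, (ab¹¹)⁵ = ab⁷, (ab¹¹)⁶ = b⁶, (ab¹¹)⁷ = ab⁵, (ab¹¹)⁸ = b⁴, (ab¹¹)⁹ = ab³, (ab¹¹)¹⁰ = b², (ab¹¹)¹¹ = ab, (ab¹¹)¹² = e.
So |⟨ab¹¹⟩| = ord(ab¹¹) = 12. With |G| = 24, by Lagrange [G : ⟨ab¹¹⟩] = 24/12 = 2.

Answer: 2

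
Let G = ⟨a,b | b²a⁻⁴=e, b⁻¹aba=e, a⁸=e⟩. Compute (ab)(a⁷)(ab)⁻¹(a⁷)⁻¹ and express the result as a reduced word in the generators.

[(ab), (a⁷)] = (ab)·(a⁷)·(ab)⁻¹·(a⁷)⁻¹.
  (ab) · (a⁷) = a²b
  (a²b) · (ab⁻¹) = a
  a · a = a²

Answer: a²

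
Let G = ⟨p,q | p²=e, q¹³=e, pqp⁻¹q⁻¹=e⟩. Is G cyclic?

|G| = 26. The element pq has order 26 (its powers give 26 distinct elements), so ⟨pq⟩ = G and G is cyclic.

Answer: Yes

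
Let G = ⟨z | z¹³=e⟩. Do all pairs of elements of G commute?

G has a single generator, so G is cyclic and hence abelian.

Answer: Yes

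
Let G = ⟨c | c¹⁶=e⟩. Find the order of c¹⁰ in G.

Compute successive powers until reaching e:
  (c¹⁰)¹ = c¹⁰, (c¹⁰)² = c⁴, (c¹⁰)³ = c¹⁴, (c¹⁰)⁴ = c⁸, (c¹⁰)⁵ = c², (c¹⁰)⁶ = c¹², (c¹⁰)⁷ = c⁶, (c¹⁰)⁸ = e.
The smallest positive k with (c¹⁰)ᵏ = e is 8.

Answer: 8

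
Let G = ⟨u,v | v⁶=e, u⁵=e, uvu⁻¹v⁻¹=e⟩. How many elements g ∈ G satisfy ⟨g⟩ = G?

G is cyclic of order 30. An element generates G iff its order is 30, and a cyclic group of order 30 has exactly φ(30) = 8 such elements.

Answer: 8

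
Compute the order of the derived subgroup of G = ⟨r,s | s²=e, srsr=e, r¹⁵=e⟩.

G' = [G, G] is generated by all commutators. The generator-pair commutators are: [r, s] = r².
The subgroup they normally generate is {e, r, r², r³, r⁴, r⁵, r⁶, r⁷, r⁸, r⁹, r¹⁰, r¹¹, r¹², r¹³, r¹⁴}, of order 15.
Check: |G/G'| = 30/15 = 2 is the order of the abelianisation.

Answer: 15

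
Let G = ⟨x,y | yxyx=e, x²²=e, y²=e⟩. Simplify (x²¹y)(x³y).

Compute (x²¹y) · (x³y) by multiplying left to right and reducing via the relations at each step:
  (x²¹y) · x³ = x¹⁸y
  (x¹⁸y) · y = x¹⁸

Answer: x¹⁸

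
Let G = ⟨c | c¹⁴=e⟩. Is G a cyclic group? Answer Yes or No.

|G| = 14. The element c has order 14 (its powers give 14 distinct elements), so ⟨c⟩ = G and G is cyclic.

Answer: Yes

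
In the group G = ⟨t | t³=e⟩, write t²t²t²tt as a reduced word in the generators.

Multiply left to right, reducing at each step:
  (t²) · t² = t
  t · t² = e
  e · t = t
  t · t = t²

Answer: t²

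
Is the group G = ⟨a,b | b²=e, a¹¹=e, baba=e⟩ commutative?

a·b = ab but b·a = a¹⁰b, so a·b ≠ b·a and G is not abelian.

Answer: No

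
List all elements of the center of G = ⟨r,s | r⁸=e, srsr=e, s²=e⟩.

An element z ∈ Z(G) iff z commutes with every generator.
For example r⁴ is central: (r⁴)·r = r⁵ = r·(r⁴); (r⁴)·s = r⁴s = s·(r⁴).
Whereas r ∉ Z(G) since r·s = rs ≠ r⁷s = s·r.
Checking each of the 16 elements this way gives Z(G) = {e, r⁴}, of order 2.

Answer: {e, r⁴}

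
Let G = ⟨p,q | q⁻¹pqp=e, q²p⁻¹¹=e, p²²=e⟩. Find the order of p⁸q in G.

Compute successive powers until reaching e:
  (p⁸q)¹ = p⁸q, (p⁸q)² = p¹¹, (p⁸q)³ = p⁸q⁻¹, (p⁸q)⁴ = e.
The smallest positive k with (p⁸q)ᵏ = e is 4.

Answer: 4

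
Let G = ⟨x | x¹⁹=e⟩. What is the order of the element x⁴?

Compute successive powers until reaching e:
  (x⁴)¹ = x⁴, (x⁴)² = x⁸, (x⁴)³ = x¹², (x⁴)⁴ = x¹⁶, (x⁴)⁵ = x, (x⁴)⁶ = x⁵, (x⁴)⁷ = x⁹, (x⁴)⁸ = x¹³, (x⁴)⁹ = x¹⁷, (x⁴)¹⁰ = x², (x⁴)¹¹ = x⁶, (x⁴)¹² = x¹⁰, (x⁴)¹³ = x¹⁴, (x⁴)¹⁴ = x¹⁸, (x⁴)¹⁵ = x³, (x⁴)¹⁶ = x⁷, (x⁴)¹⁷ = x¹¹, (x⁴)¹⁸ = x¹⁵, (x⁴)¹⁹ = e.
The smallest positive k with (x⁴)ᵏ = e is 19.

Answer: 19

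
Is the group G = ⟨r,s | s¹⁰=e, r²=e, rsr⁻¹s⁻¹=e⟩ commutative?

Each pair of generators commutes: r·s = rs = s·r. Since the generators pairwise commute, every element of G commutes with every other, so G is abelian.

Answer: Yes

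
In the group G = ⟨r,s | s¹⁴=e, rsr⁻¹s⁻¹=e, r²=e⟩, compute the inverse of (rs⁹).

The order of (rs⁹) is 14 (smallest k with (rs⁹)ᵏ = e), so (rs⁹)⁻¹ = (rs⁹)¹³ = rs⁵.
Check: (rs⁹) · (rs⁵) → (rs⁹) · r = s⁹;   (s⁹) · s⁵ = e, giving e as required.

Answer: rs⁵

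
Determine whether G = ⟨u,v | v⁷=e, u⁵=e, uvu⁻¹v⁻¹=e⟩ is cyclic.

|G| = 35. The element uv has order 35 (its powers give 35 distinct elements), so ⟨uv⟩ = G and G is cyclic.

Answer: Yes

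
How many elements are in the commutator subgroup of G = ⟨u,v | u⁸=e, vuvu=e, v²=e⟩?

G' = [G, G] is generated by all commutators. The generator-pair commutators are: [u, v] = u².
The subgroup they normally generate is {e, u², u⁴, u⁶}, of order 4.
Check: |G/G'| = 16/4 = 4 is the order of the abelianisation.

Answer: 4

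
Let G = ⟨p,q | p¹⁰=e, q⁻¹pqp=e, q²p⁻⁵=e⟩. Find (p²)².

Compute successive powers of (p²), reducing at each step:
  (p²)²: (p²) · p² = p⁴

Answer: p⁴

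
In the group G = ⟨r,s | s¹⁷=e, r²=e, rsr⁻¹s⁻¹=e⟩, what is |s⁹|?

Compute successive powers until reaching e:
  (s⁹)¹ = s⁹, (s⁹)² = s, (s⁹)³ = s¹⁰, (s⁹)⁴ = s², (s⁹)⁵ = s¹¹, (s⁹)⁶ = s³, (s⁹)⁷ = s¹², (s⁹)⁸ = s⁴, (s⁹)⁹ = s¹³, (s⁹)¹⁰ = s⁵, (s⁹)¹¹ = s¹⁴, (s⁹)¹² = s⁶, (s⁹)¹³ = s¹⁵, (s⁹)¹⁴ = s⁷, (s⁹)¹⁵ = s¹⁶, (s⁹)¹⁶ = s⁸, (s⁹)¹⁷ = e.
The smallest positive k with (s⁹)ᵏ = e is 17.

Answer: 17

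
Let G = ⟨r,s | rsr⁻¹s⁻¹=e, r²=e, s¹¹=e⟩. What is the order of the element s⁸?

Compute successive powers until reaching e:
  (s⁸)¹ = s⁸, (s⁸)² = s⁵, (s⁸)³ = s², (s⁸)⁴ = s¹⁰, (s⁸)⁵ = s⁷, (s⁸)⁶ = s⁴, (s⁸)⁷ = s, (s⁸)⁸ = s⁹, (s⁸)⁹ = s⁶, (s⁸)¹⁰ = s³, (s⁸)¹¹ = e.
The smallest positive k with (s⁸)ᵏ = e is 11.

Answer: 11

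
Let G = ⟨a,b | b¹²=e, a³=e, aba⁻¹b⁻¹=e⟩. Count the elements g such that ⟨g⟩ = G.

⟨g⟩ = G would require ord(g) = |G| = 36, but the maximum element order in G is 12 < 36. So G is not cyclic and no single element generates it: the count is 0.

Answer: 0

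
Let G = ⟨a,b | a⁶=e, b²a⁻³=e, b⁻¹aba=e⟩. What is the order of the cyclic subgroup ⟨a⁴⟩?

|⟨a⁴⟩| equals the order of a⁴. Compute successive powers until reaching e:
  (a⁴)¹ = a⁴, (a⁴)² = a², (a⁴)³ = e.
The smallest positive k with (a⁴)ᵏ = e is 3, so |⟨a⁴⟩| = 3.

Answer: 3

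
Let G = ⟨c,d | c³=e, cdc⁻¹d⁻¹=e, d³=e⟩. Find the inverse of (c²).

The order of (c²) is 3 (smallest k with (c²)ᵏ = e), so (c²)⁻¹ = (c²)² = c.
Check: (c²) · c → (c²) · c = e, giving e as required.

Answer: c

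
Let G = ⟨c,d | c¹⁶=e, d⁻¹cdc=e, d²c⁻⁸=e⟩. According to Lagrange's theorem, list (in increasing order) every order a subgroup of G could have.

|G| = 32 = 2⁵. By Lagrange's theorem the order of any subgroup divides 32; the divisors of 32 are 1, 2, 4, 8, 16, 32.

Answer: 1, 2, 4, 8, 16, 32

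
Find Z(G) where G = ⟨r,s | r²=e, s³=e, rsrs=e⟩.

An element z ∈ Z(G) iff z commutes with every generator.
For example e is central: e·r = r = r·e; e·s = s = s·e.
Whereas r ∉ Z(G) since r·s = rs ≠ rs² = s·r.
Checking each of the 6 elements this way gives Z(G) = {e}, of order 1.

Answer: {e}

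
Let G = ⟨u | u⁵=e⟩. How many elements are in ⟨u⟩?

|⟨u⟩| equals the order of u. Compute successive powers until reaching e:
  u¹ = u, u² = u², u³ = u³, u⁴ = u⁴, u⁵ = e.
The smallest positive k with uᵏ = e is 5, so |⟨u⟩| = 5.

Answer: 5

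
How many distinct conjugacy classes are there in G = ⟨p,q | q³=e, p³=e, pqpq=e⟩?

The conjugacy classes (representative and size) are:
  [e] (size 1), [qp²] (size 4), [q²p] (size 4), [p²q²] (size 3).
Class equation: 1 + 4 + 4 + 3 = 12 = |G|. So G has 4 conjugacy classes.

Answer: 4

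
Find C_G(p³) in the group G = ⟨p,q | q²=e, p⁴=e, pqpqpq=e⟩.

⟨p³⟩ ⊆ C_G(p³) since powers of p³ commute with p³; so |C_G(p³)| ≥ |⟨p³⟩| = 4.
By orbit–stabilizer, |C_G(p³)| = |G| / |conj. class of p³| = 24 / 6 = 4.
The 4 elements commuting with p³ are {e, p, p², p³}.

Answer: {e, p, p², p³}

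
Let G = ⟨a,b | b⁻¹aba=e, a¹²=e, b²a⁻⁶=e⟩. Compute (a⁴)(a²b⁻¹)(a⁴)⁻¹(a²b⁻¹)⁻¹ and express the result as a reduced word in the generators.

[(a⁴), (a²b⁻¹)] = (a⁴)·(a²b⁻¹)·(a⁴)⁻¹·(a²b⁻¹)⁻¹.
  (a⁴) · (a²b⁻¹) = b
  b · (a⁸) = a⁴b
  (a⁴b) · (a²b) = a⁸

Answer: a⁸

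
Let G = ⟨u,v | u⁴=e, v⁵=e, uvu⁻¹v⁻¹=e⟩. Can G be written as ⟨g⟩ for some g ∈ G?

|G| = 20. The element uv has order 20 (its powers give 20 distinct elements), so ⟨uv⟩ = G and G is cyclic.

Answer: Yes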